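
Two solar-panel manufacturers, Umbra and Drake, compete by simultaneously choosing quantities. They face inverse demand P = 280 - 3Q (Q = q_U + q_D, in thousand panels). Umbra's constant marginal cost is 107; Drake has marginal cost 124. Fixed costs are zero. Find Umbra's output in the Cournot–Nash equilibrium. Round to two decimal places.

Umbra's profit: π_U = (280 - 3Q)q_U - (107q_U). Setting ∂π_U/∂q_U = 0: 173 - 6q_U - 3(q_D) = 0.
Drake's first-order condition: 156 - 6q_D - 3(q_U) = 0.
Best responses: q_U = (173 - 3q_D)/6, q_D = (156 - 3q_U)/6.
Solving the pair: q_U = 190/9, q_D = 139/9.

21.11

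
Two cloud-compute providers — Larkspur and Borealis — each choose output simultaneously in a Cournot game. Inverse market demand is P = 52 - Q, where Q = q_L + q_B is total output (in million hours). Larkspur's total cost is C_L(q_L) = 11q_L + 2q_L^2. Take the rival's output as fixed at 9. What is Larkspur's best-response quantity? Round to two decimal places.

5.33

With the rival's output fixed at 9, Larkspur's profit is π_L = (52 - 9 - q_L)q_L - (11q_L + 2q_L²) = (43 - q_L)q_L - (11q_L + 2q_L²).
∂π_L/∂q_L = 32 - 6q_L = 0, so q_L = 16/3.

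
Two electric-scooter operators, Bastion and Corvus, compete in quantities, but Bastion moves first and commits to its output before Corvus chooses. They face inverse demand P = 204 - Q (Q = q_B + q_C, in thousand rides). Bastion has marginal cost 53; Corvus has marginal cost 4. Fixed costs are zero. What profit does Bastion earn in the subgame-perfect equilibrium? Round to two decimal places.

The follower Corvus best-responds to any q_B: π_C = (204 - Q)q_C - 4q_C.
Follower FOC: 200 - q_B - 2q_C = 0, so q_C(q_B) = (200 - q_B)/2.
Bastion substitutes q_C(q_B) into its own profit: π_B = q_B(204 - q_B - (200 - q_B)/2) - 53q_B = (104 - (1/2)q_B)q_B - 53q_B.
The leader's first-order condition 51 - q_B = 0 yields q_B = 51.
Then q_C = (200 - 51)/2 = 149/2.
Price P = 204 - 251/2 = 157/2.
Bastion's profit: (157/2 - 53)·51 = 1300.5000.

1300.50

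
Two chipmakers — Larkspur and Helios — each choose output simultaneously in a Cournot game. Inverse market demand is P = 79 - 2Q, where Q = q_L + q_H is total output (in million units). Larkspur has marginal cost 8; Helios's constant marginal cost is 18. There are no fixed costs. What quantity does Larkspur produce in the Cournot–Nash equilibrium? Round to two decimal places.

Larkspur's profit: π_L = (79 - 2Q)q_L - (8q_L). Setting ∂π_L/∂q_L = 0: 71 - 4q_L - 2(q_H) = 0.
Helios's profit: π_H = (79 - 2Q)q_H - (18q_H). Setting ∂π_H/∂q_H = 0: 61 - 4q_H - 2(q_L) = 0.
Best responses: q_L = (71 - 2q_H)/4, q_H = (61 - 2q_L)/4.
Substituting one into the other gives q_L = 27/2 and q_H = 17/2.

13.50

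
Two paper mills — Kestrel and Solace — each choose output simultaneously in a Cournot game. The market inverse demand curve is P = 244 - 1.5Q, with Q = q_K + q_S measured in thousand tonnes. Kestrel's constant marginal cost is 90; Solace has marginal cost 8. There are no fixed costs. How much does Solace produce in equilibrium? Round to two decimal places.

Kestrel's profit: π_K = (244 - 1.5Q)q_K - (90q_K). Setting ∂π_K/∂q_K = 0: 154 - 3q_K - (3/2)(q_S) = 0.
Solace's first-order condition: 236 - 3q_S - (3/2)(q_K) = 0.
Best responses: q_K = (154 - (3/2)q_S)/3, q_S = (236 - (3/2)q_K)/3.
Substituting one into the other gives q_K = 16 and q_S = 212/3.

70.67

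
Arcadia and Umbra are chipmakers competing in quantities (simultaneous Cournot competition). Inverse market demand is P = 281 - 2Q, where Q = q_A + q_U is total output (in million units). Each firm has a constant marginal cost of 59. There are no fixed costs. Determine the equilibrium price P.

133

A representative firm's profit is π_i = q_i(281 - 2Q) - 59q_i.
First-order condition (treating rivals' output as given): 222 - 4q_i - 2q_j = 0.
By symmetry each firm produces the same amount; substituting q_j = q_i yields q_i = 222/6 = 37.
Total output Q = 74, so price P = 281 - 2·74 = 133.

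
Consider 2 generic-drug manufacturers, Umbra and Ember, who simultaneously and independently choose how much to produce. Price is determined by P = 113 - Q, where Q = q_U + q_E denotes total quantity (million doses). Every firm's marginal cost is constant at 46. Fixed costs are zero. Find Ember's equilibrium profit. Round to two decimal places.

Each firm earns π_i = (113 - Q)q_i - 46q_i.
First-order condition (treating rivals' output as given): 67 - 2q_i - q_j = 0.
By symmetry each firm produces the same amount; substituting q_j = q_i yields q_i = 67/3.
Price P = 113 - 134/3 = 205/3.
Ember's profit: (205/3 - 46)·(67/3) = 498.7778.

498.78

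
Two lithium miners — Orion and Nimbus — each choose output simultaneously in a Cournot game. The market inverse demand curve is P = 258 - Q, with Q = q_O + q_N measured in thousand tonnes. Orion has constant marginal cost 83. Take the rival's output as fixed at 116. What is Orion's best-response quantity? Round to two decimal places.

With the rival's output fixed at 116, Orion's profit is π_O = (258 - 116 - q_O)q_O - (83q_O) = (142 - q_O)q_O - (83q_O).
∂π_O/∂q_O = 59 - 2q_O = 0, so q_O = 59/2.

29.50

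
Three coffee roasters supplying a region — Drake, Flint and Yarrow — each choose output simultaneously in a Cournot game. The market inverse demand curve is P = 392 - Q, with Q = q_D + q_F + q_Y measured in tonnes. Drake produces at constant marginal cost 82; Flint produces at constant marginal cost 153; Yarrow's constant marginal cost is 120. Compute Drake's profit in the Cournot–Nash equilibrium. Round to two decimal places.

Drake's profit: π_D = (392 - Q)q_D - (82q_D). Setting ∂π_D/∂q_D = 0: 310 - 2q_D - (q_F + q_Y) = 0.
Flint's profit: π_F = (392 - Q)q_F - (153q_F). Setting ∂π_F/∂q_F = 0: 239 - 2q_F - (q_D + q_Y) = 0.
Yarrow's first-order condition: 272 - 2q_Y - (q_D + q_F) = 0.
Summing all 3 equations gives 821 − 4Q = 0, hence Q = 821/4.
Back-substituting: q_D = (310 − 821/4) = 419/4, q_F = (239 − 821/4) = 135/4, q_Y = (272 − 821/4) = 267/4.
Price P = 392 - 821/4 = 747/4.
Drake's profit: (747/4 - 82)·(419/4) = 10972.5625.

10972.56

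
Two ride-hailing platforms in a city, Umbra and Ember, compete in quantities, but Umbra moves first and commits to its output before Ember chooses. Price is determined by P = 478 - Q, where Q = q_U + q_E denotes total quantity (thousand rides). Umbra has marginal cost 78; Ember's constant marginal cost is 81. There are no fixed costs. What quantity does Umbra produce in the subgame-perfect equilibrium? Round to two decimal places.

201.50

The follower Ember best-responds to any q_U: π_E = (478 - Q)q_E - 81q_E.
Setting the follower's marginal profit to zero, 397 - q_U - 2q_E = 0, i.e. q_E = (397 - q_U)/2.
Umbra substitutes q_E(q_U) into its own profit: π_U = q_U(478 - q_U - (397 - q_U)/2) - 78q_U = (559/2 - (1/2)q_U)q_U - 78q_U.
The leader's first-order condition 403/2 - q_U = 0 yields q_U = 403/2.
Then q_E = (397 - 403/2)/2 = 391/4.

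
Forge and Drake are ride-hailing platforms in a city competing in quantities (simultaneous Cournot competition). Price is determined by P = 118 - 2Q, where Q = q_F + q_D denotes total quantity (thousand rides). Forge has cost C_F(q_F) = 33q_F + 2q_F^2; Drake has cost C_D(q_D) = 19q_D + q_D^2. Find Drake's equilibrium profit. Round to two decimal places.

Forge's profit: π_F = (118 - 2Q)q_F - (33q_F + 2q_F²). Setting ∂π_F/∂q_F = 0: 85 - 8q_F - 2(q_D) = 0.
Drake's first-order condition: 99 - 6q_D - 2(q_F) = 0.
Rearranging gives the reaction functions q_F = (85 - 2q_D)/8 and q_D = (99 - 2q_F)/6.
Substituting one into the other gives q_F = 78/11 and q_D = 311/22.
Price P = 118 - 2·(467/22) = 831/11.
Drake's profit: (831/11)·(311/22) - 19·(311/22) - (311/22)² = 599.5103.

599.51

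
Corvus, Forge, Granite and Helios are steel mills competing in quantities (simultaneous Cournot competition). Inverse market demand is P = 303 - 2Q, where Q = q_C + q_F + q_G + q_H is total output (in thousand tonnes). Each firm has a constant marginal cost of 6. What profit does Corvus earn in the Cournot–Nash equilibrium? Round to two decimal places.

A representative firm's profit is π_i = q_i(303 - 2Q) - 6q_i.
First-order condition (treating rivals' output as given): 297 - 4q_i - 2·Σ_{j≠i} q_j = 0.
By symmetry each firm produces the same amount; substituting Σ_{j≠i} q_j = 3q_i yields q_i = 297/10.
Price P = 303 - 2·(594/5) = 327/5.
Corvus's profit: (327/5 - 6)·(297/10) = 1764.1800.

1764.18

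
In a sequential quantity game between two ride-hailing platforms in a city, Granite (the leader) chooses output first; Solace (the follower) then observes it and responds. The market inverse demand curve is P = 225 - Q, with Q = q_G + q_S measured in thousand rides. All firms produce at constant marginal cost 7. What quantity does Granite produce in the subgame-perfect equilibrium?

Solve by backward induction. Given q_G, the follower Solace maximises π_S = (225 - q_G - q_S)q_S - 7q_S.
∂π_S/∂q_S = 218 - q_G - 2q_S = 0 gives the reaction function q_S = (218 - q_G)/2.
Granite substitutes q_S(q_G) into its own profit: π_G = q_G(225 - q_G - (218 - q_G)/2) - 7q_G = (116 - (1/2)q_G)q_G - 7q_G.
Maximising: ∂π_G/∂q_G = 109 - q_G = 0, giving q_G = 109.
Then q_S = (218 - 109)/2 = 109/2.

109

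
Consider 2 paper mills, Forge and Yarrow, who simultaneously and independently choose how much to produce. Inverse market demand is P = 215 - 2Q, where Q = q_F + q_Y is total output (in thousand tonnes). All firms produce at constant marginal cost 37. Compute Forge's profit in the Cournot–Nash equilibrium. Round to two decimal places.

1760.22

Each firm earns π_i = (215 - 2Q)q_i - 37q_i.
First-order condition (treating rivals' output as given): 178 - 4q_i - 2q_j = 0.
By symmetry each firm produces the same amount; substituting q_j = q_i yields q_i = 178/6 = 89/3.
Price P = 215 - 2·(178/3) = 289/3.
Forge's profit: (289/3 - 37)·(89/3) = 1760.2222.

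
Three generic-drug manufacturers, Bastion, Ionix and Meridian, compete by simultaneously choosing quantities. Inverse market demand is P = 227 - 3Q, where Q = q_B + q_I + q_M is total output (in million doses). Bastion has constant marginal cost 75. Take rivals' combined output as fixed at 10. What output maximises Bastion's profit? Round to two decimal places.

With rivals' combined output fixed at 10, Bastion's profit is π_B = (227 - 3·10 - 3q_B)q_B - (75q_B) = (197 - 3q_B)q_B - (75q_B).
∂π_B/∂q_B = 122 - 6q_B = 0, so q_B = 61/3.

20.33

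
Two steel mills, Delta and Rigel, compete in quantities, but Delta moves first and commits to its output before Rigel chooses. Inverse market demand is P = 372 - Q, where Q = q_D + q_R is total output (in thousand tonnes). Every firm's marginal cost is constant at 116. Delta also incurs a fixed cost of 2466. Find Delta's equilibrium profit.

5726

Solve by backward induction. Given q_D, the follower Rigel maximises π_R = (372 - q_D - q_R)q_R - 116q_R.
Follower FOC: 256 - q_D - 2q_R = 0, so q_R(q_D) = (256 - q_D)/2.
The leader anticipates this reaction. Substituting into P = 372 - Q gives P = 244 - (1/2)q_D, so π_D = (244 - (1/2)q_D)q_D - 116q_D.
The leader's first-order condition 128 - q_D = 0 yields q_D = 128.
Then q_R = (256 - 128)/2 = 64.
Price P = 372 - 192 = 180.
Delta's profit: (180 - 116)·128 - 2466 = 5726.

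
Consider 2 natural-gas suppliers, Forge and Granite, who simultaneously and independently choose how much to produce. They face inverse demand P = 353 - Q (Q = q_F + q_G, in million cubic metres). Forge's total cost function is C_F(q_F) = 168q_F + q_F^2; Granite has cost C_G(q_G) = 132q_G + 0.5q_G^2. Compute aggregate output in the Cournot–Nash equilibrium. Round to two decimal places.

Forge's profit: π_F = (353 - Q)q_F - (168q_F + q_F²). Setting ∂π_F/∂q_F = 0: 185 - 4q_F - (q_G) = 0.
Granite's first-order condition: 221 - 3q_G - (q_F) = 0.
So q_F = (185 - q_G)/4 and q_G = (221 - q_F)/3.
Solving the pair: q_F = 334/11, q_G = 699/11.
Total output Q = 334/11 + 699/11 = 1033/11.

93.91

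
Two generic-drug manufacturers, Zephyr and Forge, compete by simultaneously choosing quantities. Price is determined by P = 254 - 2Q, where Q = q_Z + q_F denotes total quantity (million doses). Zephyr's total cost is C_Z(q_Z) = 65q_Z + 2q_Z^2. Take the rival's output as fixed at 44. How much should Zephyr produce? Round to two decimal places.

With the rival's output fixed at 44, Zephyr's profit is π_Z = (254 - 2·44 - 2q_Z)q_Z - (65q_Z + 2q_Z²) = (166 - 2q_Z)q_Z - (65q_Z + 2q_Z²).
∂π_Z/∂q_Z = 101 - 8q_Z = 0, so q_Z = 101/8.

12.63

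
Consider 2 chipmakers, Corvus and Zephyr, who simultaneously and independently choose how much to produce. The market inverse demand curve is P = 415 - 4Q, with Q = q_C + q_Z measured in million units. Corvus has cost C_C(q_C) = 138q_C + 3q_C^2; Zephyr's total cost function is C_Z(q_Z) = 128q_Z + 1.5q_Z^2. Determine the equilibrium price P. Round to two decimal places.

275.61

Corvus's profit: π_C = (415 - 4Q)q_C - (138q_C + 3q_C²). Setting ∂π_C/∂q_C = 0: 277 - 14q_C - 4(q_Z) = 0.
Zephyr's first-order condition: 287 - 11q_Z - 4(q_C) = 0.
Rearranging gives the reaction functions q_C = (277 - 4q_Z)/14 and q_Z = (287 - 4q_C)/11.
Substituting one into the other gives q_C = 633/46 and q_Z = 485/23.
Total output Q = 1603/46, so price P = 415 - 4·(1603/46) = 275.6087.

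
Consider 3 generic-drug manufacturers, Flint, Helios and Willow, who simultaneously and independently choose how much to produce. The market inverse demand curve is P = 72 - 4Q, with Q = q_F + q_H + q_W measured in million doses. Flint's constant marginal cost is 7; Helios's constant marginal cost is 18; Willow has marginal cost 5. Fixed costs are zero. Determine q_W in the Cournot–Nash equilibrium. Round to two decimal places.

Flint's profit: π_F = (72 - 4Q)q_F - (7q_F). Setting ∂π_F/∂q_F = 0: 65 - 8q_F - 4(q_H + q_W) = 0.
Helios's first-order condition: 54 - 8q_H - 4(q_F + q_W) = 0.
Willow's profit: π_W = (72 - 4Q)q_W - (5q_W). Setting ∂π_W/∂q_W = 0: 67 - 8q_W - 4(q_F + q_H) = 0.
Adding the 3 conditions: 186 − 8Q − 8Q = 0, i.e. Q = 93/8.
Back-substituting: q_F = (65 − 93/2)/4 = 37/8, q_H = (54 − 93/2)/4 = 15/8, q_W = (67 − 93/2)/4 = 41/8.

5.13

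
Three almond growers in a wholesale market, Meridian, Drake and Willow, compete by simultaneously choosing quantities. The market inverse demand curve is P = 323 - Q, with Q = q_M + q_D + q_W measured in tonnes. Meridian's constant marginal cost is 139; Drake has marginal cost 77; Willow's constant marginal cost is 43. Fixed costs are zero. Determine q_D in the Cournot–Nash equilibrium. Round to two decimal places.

68.50

Meridian's profit: π_M = (323 - Q)q_M - (139q_M). Setting ∂π_M/∂q_M = 0: 184 - 2q_M - (q_D + q_W) = 0.
Drake's profit: π_D = (323 - Q)q_D - (77q_D). Setting ∂π_D/∂q_D = 0: 246 - 2q_D - (q_M + q_W) = 0.
Willow's profit: π_W = (323 - Q)q_W - (43q_W). Setting ∂π_W/∂q_W = 0: 280 - 2q_W - (q_M + q_D) = 0.
Summing all 3 equations gives 710 − 4Q = 0, hence Q = 355/2.
Back-substituting: q_M = (184 − 355/2) = 13/2, q_D = (246 − 355/2) = 137/2, q_W = (280 − 355/2) = 205/2.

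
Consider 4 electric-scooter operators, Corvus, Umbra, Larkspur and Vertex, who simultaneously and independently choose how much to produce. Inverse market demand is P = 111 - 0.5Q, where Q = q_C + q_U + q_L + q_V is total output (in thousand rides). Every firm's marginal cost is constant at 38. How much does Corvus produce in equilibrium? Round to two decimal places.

A representative firm's profit is π_i = q_i(111 - 0.5Q) - 38q_i.
First-order condition (treating rivals' output as given): 73 - q_i - (1/2)·Σ_{j≠i} q_j = 0.
With identical firms every q_j equals q_i, so Σ_{j≠i} q_j = 3q_i and 73 = (5/2)q_i, giving q_i = 146/5.

29.20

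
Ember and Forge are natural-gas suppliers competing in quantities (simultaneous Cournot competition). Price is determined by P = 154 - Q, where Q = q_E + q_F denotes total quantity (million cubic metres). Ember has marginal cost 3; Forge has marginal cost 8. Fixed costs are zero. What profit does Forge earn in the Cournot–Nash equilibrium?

Ember's profit: π_E = (154 - Q)q_E - (3q_E). Setting ∂π_E/∂q_E = 0: 151 - 2q_E - (q_F) = 0.
Forge's profit: π_F = (154 - Q)q_F - (8q_F). Setting ∂π_F/∂q_F = 0: 146 - 2q_F - (q_E) = 0.
Rearranging gives the reaction functions q_E = (151 - q_F)/2 and q_F = (146 - q_E)/2.
Solving the pair: q_E = 52, q_F = 47.
Price P = 154 - 99 = 55.
Forge's profit: (55 - 8)·47 = 2209.

2209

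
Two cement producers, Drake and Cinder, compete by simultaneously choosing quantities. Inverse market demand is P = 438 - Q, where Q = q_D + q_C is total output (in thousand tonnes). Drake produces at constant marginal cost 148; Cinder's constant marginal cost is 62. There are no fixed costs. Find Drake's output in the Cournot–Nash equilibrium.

Drake's profit: π_D = (438 - Q)q_D - (148q_D). Setting ∂π_D/∂q_D = 0: 290 - 2q_D - (q_C) = 0.
Cinder's profit: π_C = (438 - Q)q_C - (62q_C). Setting ∂π_C/∂q_C = 0: 376 - 2q_C - (q_D) = 0.
Best responses: q_D = (290 - q_C)/2, q_C = (376 - q_D)/2.
Solving the pair: q_D = 68, q_C = 154.

68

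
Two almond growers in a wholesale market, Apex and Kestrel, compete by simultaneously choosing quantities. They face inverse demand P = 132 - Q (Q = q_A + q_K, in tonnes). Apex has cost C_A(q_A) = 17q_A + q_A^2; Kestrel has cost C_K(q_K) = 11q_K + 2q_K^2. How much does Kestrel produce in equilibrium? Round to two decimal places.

16.04

Apex's profit: π_A = (132 - Q)q_A - (17q_A + q_A²). Setting ∂π_A/∂q_A = 0: 115 - 4q_A - (q_K) = 0.
Kestrel's profit: π_K = (132 - Q)q_K - (11q_K + 2q_K²). Setting ∂π_K/∂q_K = 0: 121 - 6q_K - (q_A) = 0.
Rearranging gives the reaction functions q_A = (115 - q_K)/4 and q_K = (121 - q_A)/6.
Solving the pair: q_A = 569/23, q_K = 369/23.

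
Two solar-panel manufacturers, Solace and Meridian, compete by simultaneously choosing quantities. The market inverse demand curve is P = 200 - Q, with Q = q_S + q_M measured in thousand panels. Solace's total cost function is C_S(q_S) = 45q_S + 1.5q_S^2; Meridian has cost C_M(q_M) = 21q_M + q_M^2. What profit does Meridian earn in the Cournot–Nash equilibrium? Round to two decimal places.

Solace's profit: π_S = (200 - Q)q_S - (45q_S + (3/2)q_S²). Setting ∂π_S/∂q_S = 0: 155 - 5q_S - (q_M) = 0.
Meridian's first-order condition: 179 - 4q_M - (q_S) = 0.
Best responses: q_S = (155 - q_M)/5, q_M = (179 - q_S)/4.
Substituting one into the other gives q_S = 441/19 and q_M = 740/19.
Price P = 200 - 1181/19 = 137.8421.
Meridian's profit: 137.8421·(740/19) - 21·(740/19) - (740/19)² = 3033.7950.

3033.80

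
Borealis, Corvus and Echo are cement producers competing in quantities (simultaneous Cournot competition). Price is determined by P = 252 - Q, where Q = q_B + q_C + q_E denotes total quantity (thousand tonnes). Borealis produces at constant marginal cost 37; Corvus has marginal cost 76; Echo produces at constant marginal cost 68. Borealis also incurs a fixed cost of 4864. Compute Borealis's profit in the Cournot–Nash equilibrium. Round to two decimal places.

212.56

Borealis's profit: π_B = (252 - Q)q_B - (37q_B). Setting ∂π_B/∂q_B = 0: 215 - 2q_B - (q_C + q_E) = 0.
Corvus's profit: π_C = (252 - Q)q_C - (76q_C). Setting ∂π_C/∂q_C = 0: 176 - 2q_C - (q_B + q_E) = 0.
Echo's first-order condition: 184 - 2q_E - (q_B + q_C) = 0.
Summing all 3 equations gives 575 − 4Q = 0, hence Q = 575/4.
Back-substituting: q_B = (215 − 575/4) = 285/4, q_C = (176 − 575/4) = 129/4, q_E = (184 − 575/4) = 161/4.
Price P = 252 - 575/4 = 433/4.
Borealis's profit: (433/4 - 37)·(285/4) - 4864 = 212.5625.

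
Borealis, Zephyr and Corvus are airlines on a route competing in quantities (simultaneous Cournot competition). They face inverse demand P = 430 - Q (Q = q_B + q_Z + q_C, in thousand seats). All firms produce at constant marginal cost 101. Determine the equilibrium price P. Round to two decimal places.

Each firm earns π_i = (430 - Q)q_i - 101q_i.
Setting ∂π_i/∂q_i = 0 with rivals' quantities fixed: 329 - 2q_i - Σ_{j≠i} q_j = 0.
With identical firms every q_j equals q_i, so Σ_{j≠i} q_j = 2q_i and 329 = 4q_i, giving q_i = 329/4.
Total output Q = 987/4, so price P = 430 - 987/4 = 733/4.

183.25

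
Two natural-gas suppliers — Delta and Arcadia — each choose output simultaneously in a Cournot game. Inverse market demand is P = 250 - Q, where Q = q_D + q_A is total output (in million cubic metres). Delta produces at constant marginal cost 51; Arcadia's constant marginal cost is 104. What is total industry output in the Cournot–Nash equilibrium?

115

Delta's profit: π_D = (250 - Q)q_D - (51q_D). Setting ∂π_D/∂q_D = 0: 199 - 2q_D - (q_A) = 0.
Arcadia's profit: π_A = (250 - Q)q_A - (104q_A). Setting ∂π_A/∂q_A = 0: 146 - 2q_A - (q_D) = 0.
Best responses: q_D = (199 - q_A)/2, q_A = (146 - q_D)/2.
Solving the pair: q_D = 84, q_A = 31.
Total output Q = 84 + 31 = 115.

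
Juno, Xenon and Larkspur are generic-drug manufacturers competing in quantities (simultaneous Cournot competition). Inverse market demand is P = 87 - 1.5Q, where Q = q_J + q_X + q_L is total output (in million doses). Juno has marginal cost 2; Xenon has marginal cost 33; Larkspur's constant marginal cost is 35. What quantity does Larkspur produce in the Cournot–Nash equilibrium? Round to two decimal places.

2.83

Juno's profit: π_J = (87 - 1.5Q)q_J - (2q_J). Setting ∂π_J/∂q_J = 0: 85 - 3q_J - (3/2)(q_X + q_L) = 0.
Xenon's first-order condition: 54 - 3q_X - (3/2)(q_J + q_L) = 0.
Larkspur's first-order condition: 52 - 3q_L - (3/2)(q_J + q_X) = 0.
Adding the 3 conditions: 191 − 3Q − 3Q = 0, i.e. Q = 191/6.
Back-substituting: q_J = (85 − 191/4)/(3/2) = 149/6, q_X = (54 − 191/4)/(3/2) = 25/6, q_L = (52 − 191/4)/(3/2) = 17/6.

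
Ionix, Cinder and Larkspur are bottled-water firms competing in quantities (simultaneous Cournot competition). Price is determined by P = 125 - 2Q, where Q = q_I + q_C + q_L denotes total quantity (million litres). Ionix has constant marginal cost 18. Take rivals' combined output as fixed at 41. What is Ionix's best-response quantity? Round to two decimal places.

With rivals' combined output fixed at 41, Ionix's profit is π_I = (125 - 2·41 - 2q_I)q_I - (18q_I) = (43 - 2q_I)q_I - (18q_I).
∂π_I/∂q_I = 25 - 4q_I = 0, so q_I = 25/4.

6.25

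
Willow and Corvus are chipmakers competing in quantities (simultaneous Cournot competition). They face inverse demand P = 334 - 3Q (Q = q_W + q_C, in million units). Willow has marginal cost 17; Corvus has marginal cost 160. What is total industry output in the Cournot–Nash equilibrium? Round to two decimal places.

54.56

Willow's profit: π_W = (334 - 3Q)q_W - (17q_W). Setting ∂π_W/∂q_W = 0: 317 - 6q_W - 3(q_C) = 0.
Corvus's profit: π_C = (334 - 3Q)q_C - (160q_C). Setting ∂π_C/∂q_C = 0: 174 - 6q_C - 3(q_W) = 0.
Best responses: q_W = (317 - 3q_C)/6, q_C = (174 - 3q_W)/6.
Solving the pair: q_W = 460/9, q_C = 31/9.
Total output Q = 460/9 + 31/9 = 491/9.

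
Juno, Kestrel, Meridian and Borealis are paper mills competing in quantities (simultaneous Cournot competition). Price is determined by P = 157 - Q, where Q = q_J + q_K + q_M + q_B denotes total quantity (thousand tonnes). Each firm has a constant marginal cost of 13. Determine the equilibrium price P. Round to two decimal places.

Each firm earns π_i = (157 - Q)q_i - 13q_i.
Setting ∂π_i/∂q_i = 0 with rivals' quantities fixed: 144 - 2q_i - Σ_{j≠i} q_j = 0.
With identical firms every q_j equals q_i, so Σ_{j≠i} q_j = 3q_i and 144 = 5q_i, giving q_i = 144/5.
Total output Q = 576/5, so price P = 157 - 576/5 = 209/5.

41.80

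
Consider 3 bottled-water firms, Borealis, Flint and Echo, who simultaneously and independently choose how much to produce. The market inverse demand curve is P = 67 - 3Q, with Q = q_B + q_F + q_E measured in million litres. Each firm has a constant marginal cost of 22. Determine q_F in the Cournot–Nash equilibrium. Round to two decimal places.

A representative firm's profit is π_i = q_i(67 - 3Q) - 22q_i.
First-order condition (treating rivals' output as given): 45 - 6q_i - 3·Σ_{j≠i} q_j = 0.
With identical firms every q_j equals q_i, so Σ_{j≠i} q_j = 2q_i and 45 = 12q_i, giving q_i = 15/4.

3.75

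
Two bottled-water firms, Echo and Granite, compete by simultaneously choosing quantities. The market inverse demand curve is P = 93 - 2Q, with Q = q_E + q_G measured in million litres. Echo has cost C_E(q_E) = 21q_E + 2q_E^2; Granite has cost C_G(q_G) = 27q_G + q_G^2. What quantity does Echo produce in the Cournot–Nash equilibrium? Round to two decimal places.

6.82

Echo's profit: π_E = (93 - 2Q)q_E - (21q_E + 2q_E²). Setting ∂π_E/∂q_E = 0: 72 - 8q_E - 2(q_G) = 0.
Granite's first-order condition: 66 - 6q_G - 2(q_E) = 0.
So q_E = (72 - 2q_G)/8 and q_G = (66 - 2q_E)/6.
Substituting one into the other gives q_E = 75/11 and q_G = 96/11.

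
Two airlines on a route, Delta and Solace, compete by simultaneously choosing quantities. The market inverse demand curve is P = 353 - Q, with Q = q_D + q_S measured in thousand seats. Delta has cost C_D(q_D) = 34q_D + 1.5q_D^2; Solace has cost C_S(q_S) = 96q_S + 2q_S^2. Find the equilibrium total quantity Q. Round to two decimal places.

90.45

Delta's profit: π_D = (353 - Q)q_D - (34q_D + (3/2)q_D²). Setting ∂π_D/∂q_D = 0: 319 - 5q_D - (q_S) = 0.
Solace's first-order condition: 257 - 6q_S - (q_D) = 0.
Best responses: q_D = (319 - q_S)/5, q_S = (257 - q_D)/6.
Substituting one into the other gives q_D = 1657/29 and q_S = 966/29.
Total output Q = 1657/29 + 966/29 = 90.4483.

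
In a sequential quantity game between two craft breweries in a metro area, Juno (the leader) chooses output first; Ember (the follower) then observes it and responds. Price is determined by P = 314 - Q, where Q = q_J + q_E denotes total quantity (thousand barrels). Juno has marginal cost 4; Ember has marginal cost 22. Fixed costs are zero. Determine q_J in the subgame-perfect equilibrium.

164

Solve by backward induction. Given q_J, the follower Ember maximises π_E = (314 - q_J - q_E)q_E - 22q_E.
Follower FOC: 292 - q_J - 2q_E = 0, so q_E(q_J) = (292 - q_J)/2.
The leader anticipates this reaction. Substituting into P = 314 - Q gives P = 168 - (1/2)q_J, so π_J = (168 - (1/2)q_J)q_J - 4q_J.
Leader FOC: 164 - q_J = 0, so q_J = 164.
Then q_E = (292 - 164)/2 = 64.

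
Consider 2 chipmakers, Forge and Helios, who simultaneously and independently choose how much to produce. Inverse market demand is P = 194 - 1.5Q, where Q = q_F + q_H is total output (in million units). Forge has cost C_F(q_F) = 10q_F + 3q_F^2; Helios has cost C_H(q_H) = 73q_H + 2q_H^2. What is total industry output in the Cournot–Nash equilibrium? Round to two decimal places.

31.60

Forge's profit: π_F = (194 - 1.5Q)q_F - (10q_F + 3q_F²). Setting ∂π_F/∂q_F = 0: 184 - 9q_F - (3/2)(q_H) = 0.
Helios's profit: π_H = (194 - 1.5Q)q_H - (73q_H + 2q_H²). Setting ∂π_H/∂q_H = 0: 121 - 7q_H - (3/2)(q_F) = 0.
So q_F = (184 - (3/2)q_H)/9 and q_H = (121 - (3/2)q_F)/7.
Substituting one into the other gives q_F = 18.2140 and q_H = 1084/81.
Total output Q = 18.2140 + 1084/81 = 31.5967.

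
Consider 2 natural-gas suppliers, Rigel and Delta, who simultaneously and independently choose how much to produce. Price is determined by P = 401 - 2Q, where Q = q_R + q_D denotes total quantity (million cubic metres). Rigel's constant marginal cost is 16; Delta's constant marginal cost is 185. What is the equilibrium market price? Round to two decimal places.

Rigel's profit: π_R = (401 - 2Q)q_R - (16q_R). Setting ∂π_R/∂q_R = 0: 385 - 4q_R - 2(q_D) = 0.
Delta's profit: π_D = (401 - 2Q)q_D - (185q_D). Setting ∂π_D/∂q_D = 0: 216 - 4q_D - 2(q_R) = 0.
Rearranging gives the reaction functions q_R = (385 - 2q_D)/4 and q_D = (216 - 2q_R)/4.
Substituting one into the other gives q_R = 277/3 and q_D = 47/6.
Total output Q = 601/6, so price P = 401 - 2·(601/6) = 602/3.

200.67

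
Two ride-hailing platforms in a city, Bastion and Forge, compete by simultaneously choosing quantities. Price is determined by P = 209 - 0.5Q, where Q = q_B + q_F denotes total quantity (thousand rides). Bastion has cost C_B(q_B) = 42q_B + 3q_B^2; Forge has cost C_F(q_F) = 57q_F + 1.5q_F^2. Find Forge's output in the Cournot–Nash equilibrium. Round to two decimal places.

Bastion's profit: π_B = (209 - 0.5Q)q_B - (42q_B + 3q_B²). Setting ∂π_B/∂q_B = 0: 167 - 7q_B - (1/2)(q_F) = 0.
Forge's first-order condition: 152 - 4q_F - (1/2)(q_B) = 0.
Rearranging gives the reaction functions q_B = (167 - (1/2)q_F)/7 and q_F = (152 - (1/2)q_B)/4.
Substituting one into the other gives q_B = 64/3 and q_F = 106/3.

35.33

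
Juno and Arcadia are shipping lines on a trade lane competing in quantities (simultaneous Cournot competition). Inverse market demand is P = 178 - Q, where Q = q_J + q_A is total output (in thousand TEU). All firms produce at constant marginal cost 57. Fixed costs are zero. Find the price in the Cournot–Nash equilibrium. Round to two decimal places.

Each firm earns π_i = (178 - Q)q_i - 57q_i.
First-order condition (treating rivals' output as given): 121 - 2q_i - q_j = 0.
By symmetry each firm produces the same amount; substituting q_j = q_i yields q_i = 121/3.
Total output Q = 242/3, so price P = 178 - 242/3 = 292/3.

97.33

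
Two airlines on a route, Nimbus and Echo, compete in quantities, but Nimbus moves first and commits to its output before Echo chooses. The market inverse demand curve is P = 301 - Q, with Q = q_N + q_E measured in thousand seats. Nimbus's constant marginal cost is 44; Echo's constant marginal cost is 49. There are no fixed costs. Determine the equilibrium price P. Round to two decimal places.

The follower Echo best-responds to any q_N: π_E = (301 - Q)q_E - 49q_E.
Setting the follower's marginal profit to zero, 252 - q_N - 2q_E = 0, i.e. q_E = (252 - q_N)/2.
Nimbus substitutes q_E(q_N) into its own profit: π_N = q_N(301 - q_N - (252 - q_N)/2) - 44q_N = (175 - (1/2)q_N)q_N - 44q_N.
The leader's first-order condition 131 - q_N = 0 yields q_N = 131.
Then q_E = (252 - 131)/2 = 121/2.
Total output Q = 383/2, so price P = 301 - 383/2 = 219/2.

109.50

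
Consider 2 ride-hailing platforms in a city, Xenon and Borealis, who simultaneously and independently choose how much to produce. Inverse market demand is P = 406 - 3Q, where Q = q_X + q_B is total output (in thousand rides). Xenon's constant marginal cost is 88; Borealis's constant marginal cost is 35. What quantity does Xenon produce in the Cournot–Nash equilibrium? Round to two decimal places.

Xenon's profit: π_X = (406 - 3Q)q_X - (88q_X). Setting ∂π_X/∂q_X = 0: 318 - 6q_X - 3(q_B) = 0.
Borealis's first-order condition: 371 - 6q_B - 3(q_X) = 0.
So q_X = (318 - 3q_B)/6 and q_B = (371 - 3q_X)/6.
Solving the pair: q_X = 265/9, q_B = 424/9.

29.44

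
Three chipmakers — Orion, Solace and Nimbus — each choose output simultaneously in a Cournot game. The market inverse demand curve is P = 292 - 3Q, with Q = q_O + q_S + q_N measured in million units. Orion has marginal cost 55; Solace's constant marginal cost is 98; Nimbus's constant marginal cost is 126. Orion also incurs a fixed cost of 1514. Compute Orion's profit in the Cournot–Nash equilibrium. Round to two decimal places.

1052.69

Orion's profit: π_O = (292 - 3Q)q_O - (55q_O). Setting ∂π_O/∂q_O = 0: 237 - 6q_O - 3(q_S + q_N) = 0.
Solace's profit: π_S = (292 - 3Q)q_S - (98q_S). Setting ∂π_S/∂q_S = 0: 194 - 6q_S - 3(q_O + q_N) = 0.
Nimbus's first-order condition: 166 - 6q_N - 3(q_O + q_S) = 0.
Adding the 3 conditions: 597 − 6Q − 6Q = 0, i.e. Q = 199/4.
Back-substituting: q_O = (237 − 597/4)/3 = 117/4, q_S = (194 − 597/4)/3 = 179/12, q_N = (166 − 597/4)/3 = 67/12.
Price P = 292 - 3·(199/4) = 571/4.
Orion's profit: (571/4 - 55)·(117/4) - 1514 = 1052.6875.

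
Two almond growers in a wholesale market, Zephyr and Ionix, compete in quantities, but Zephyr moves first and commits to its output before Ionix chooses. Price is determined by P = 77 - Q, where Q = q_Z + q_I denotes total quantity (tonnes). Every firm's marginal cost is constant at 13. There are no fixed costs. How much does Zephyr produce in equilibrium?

32

Solve by backward induction. Given q_Z, the follower Ionix maximises π_I = (77 - q_Z - q_I)q_I - 13q_I.
Setting the follower's marginal profit to zero, 64 - q_Z - 2q_I = 0, i.e. q_I = (64 - q_Z)/2.
The leader anticipates this reaction. Substituting into P = 77 - Q gives P = 45 - (1/2)q_Z, so π_Z = (45 - (1/2)q_Z)q_Z - 13q_Z.
Maximising: ∂π_Z/∂q_Z = 32 - q_Z = 0, giving q_Z = 32.
Then q_I = (64 - 32)/2 = 16.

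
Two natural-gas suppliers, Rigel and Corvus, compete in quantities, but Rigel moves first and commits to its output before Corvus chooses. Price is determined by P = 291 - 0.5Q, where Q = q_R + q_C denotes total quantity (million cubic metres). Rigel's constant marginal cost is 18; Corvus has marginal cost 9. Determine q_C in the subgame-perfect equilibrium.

The follower Corvus best-responds to any q_R: π_C = (291 - 0.5Q)q_C - 9q_C.
∂π_C/∂q_C = 282 - (1/2)q_R - q_C = 0 gives the reaction function q_C = (282 - (1/2)q_R).
The leader anticipates this reaction. Substituting into P = 291 - 0.5Q gives P = 150 - (1/4)q_R, so π_R = (150 - (1/4)q_R)q_R - 18q_R.
Leader FOC: 132 - (1/2)q_R = 0, so q_R = 264.
Then q_C = (282 - (1/2)·264) = 150.

150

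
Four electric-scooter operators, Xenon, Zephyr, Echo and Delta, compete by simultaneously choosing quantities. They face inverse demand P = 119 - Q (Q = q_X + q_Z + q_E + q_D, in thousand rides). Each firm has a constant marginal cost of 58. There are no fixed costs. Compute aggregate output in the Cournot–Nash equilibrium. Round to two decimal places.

48.80

A representative firm's profit is π_i = q_i(119 - Q) - 58q_i.
First-order condition (treating rivals' output as given): 61 - 2q_i - Σ_{j≠i} q_j = 0.
With identical firms every q_j equals q_i, so Σ_{j≠i} q_j = 3q_i and 61 = 5q_i, giving q_i = 61/5.
Total output Q = 61/5 + 61/5 + 61/5 + 61/5 = 244/5.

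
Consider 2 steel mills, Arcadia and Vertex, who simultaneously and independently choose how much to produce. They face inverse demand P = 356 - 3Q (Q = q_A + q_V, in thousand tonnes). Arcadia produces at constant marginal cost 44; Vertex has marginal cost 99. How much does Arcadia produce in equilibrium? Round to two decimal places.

Arcadia's profit: π_A = (356 - 3Q)q_A - (44q_A). Setting ∂π_A/∂q_A = 0: 312 - 6q_A - 3(q_V) = 0.
Vertex's first-order condition: 257 - 6q_V - 3(q_A) = 0.
Rearranging gives the reaction functions q_A = (312 - 3q_V)/6 and q_V = (257 - 3q_A)/6.
Substituting one into the other gives q_A = 367/9 and q_V = 202/9.

40.78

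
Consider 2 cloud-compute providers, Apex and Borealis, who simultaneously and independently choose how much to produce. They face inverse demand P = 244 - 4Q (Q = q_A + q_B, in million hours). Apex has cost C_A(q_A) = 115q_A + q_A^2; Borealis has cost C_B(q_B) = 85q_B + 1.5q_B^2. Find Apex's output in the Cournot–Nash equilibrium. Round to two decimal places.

Apex's profit: π_A = (244 - 4Q)q_A - (115q_A + q_A²). Setting ∂π_A/∂q_A = 0: 129 - 10q_A - 4(q_B) = 0.
Borealis's first-order condition: 159 - 11q_B - 4(q_A) = 0.
So q_A = (129 - 4q_B)/10 and q_B = (159 - 4q_A)/11.
Solving the pair: q_A = 783/94, q_B = 537/47.

8.33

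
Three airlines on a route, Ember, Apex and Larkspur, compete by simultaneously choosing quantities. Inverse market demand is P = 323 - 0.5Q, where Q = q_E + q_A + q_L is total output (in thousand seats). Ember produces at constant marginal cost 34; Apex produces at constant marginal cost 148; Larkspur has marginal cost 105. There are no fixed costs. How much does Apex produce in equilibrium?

Ember's profit: π_E = (323 - 0.5Q)q_E - (34q_E). Setting ∂π_E/∂q_E = 0: 289 - q_E - (1/2)(q_A + q_L) = 0.
Apex's profit: π_A = (323 - 0.5Q)q_A - (148q_A). Setting ∂π_A/∂q_A = 0: 175 - q_A - (1/2)(q_E + q_L) = 0.
Larkspur's first-order condition: 218 - q_L - (1/2)(q_E + q_A) = 0.
Adding the 3 conditions: 682 − Q − Q = 0, i.e. Q = 341.
Back-substituting: q_E = (289 − 341/2)/(1/2) = 237, q_A = (175 − 341/2)/(1/2) = 9, q_L = (218 − 341/2)/(1/2) = 95.

9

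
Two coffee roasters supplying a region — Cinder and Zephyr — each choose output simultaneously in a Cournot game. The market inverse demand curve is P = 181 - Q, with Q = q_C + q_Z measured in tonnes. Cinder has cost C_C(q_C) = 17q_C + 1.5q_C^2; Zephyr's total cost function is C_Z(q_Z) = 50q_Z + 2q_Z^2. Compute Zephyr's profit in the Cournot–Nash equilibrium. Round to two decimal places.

859.98

Cinder's profit: π_C = (181 - Q)q_C - (17q_C + (3/2)q_C²). Setting ∂π_C/∂q_C = 0: 164 - 5q_C - (q_Z) = 0.
Zephyr's profit: π_Z = (181 - Q)q_Z - (50q_Z + 2q_Z²). Setting ∂π_Z/∂q_Z = 0: 131 - 6q_Z - (q_C) = 0.
Best responses: q_C = (164 - q_Z)/5, q_Z = (131 - q_C)/6.
Substituting one into the other gives q_C = 853/29 and q_Z = 491/29.
Price P = 181 - 1344/29 = 134.6552.
Zephyr's profit: 134.6552·(491/29) - 50·(491/29) - 2(491/29)² = 859.9798.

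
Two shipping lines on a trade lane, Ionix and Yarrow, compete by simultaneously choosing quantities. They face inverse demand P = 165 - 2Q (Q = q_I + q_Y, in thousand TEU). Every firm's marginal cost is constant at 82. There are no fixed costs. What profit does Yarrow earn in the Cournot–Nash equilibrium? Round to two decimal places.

Each firm earns π_i = (165 - 2Q)q_i - 82q_i.
Setting ∂π_i/∂q_i = 0 with rivals' quantities fixed: 83 - 4q_i - 2q_j = 0.
With identical firms every q_j equals q_i, so q_j = q_i and 83 = 6q_i, giving q_i = 83/6.
Price P = 165 - 2·(83/3) = 329/3.
Yarrow's profit: (329/3 - 82)·(83/6) = 382.7222.

382.72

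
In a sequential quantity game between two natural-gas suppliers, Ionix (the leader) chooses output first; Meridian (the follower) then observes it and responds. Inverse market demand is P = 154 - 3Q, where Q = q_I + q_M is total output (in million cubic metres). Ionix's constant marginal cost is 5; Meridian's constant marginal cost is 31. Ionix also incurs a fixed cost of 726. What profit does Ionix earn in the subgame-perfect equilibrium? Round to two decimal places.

550.04

Solve by backward induction. Given q_I, the follower Meridian maximises π_M = (154 - 3q_I - 3q_M)q_M - 31q_M.
∂π_M/∂q_M = 123 - 3q_I - 6q_M = 0 gives the reaction function q_M = (123 - 3q_I)/6.
The leader anticipates this reaction. Substituting into P = 154 - 3Q gives P = 185/2 - (3/2)q_I, so π_I = (185/2 - (3/2)q_I)q_I - 5q_I.
Maximising: ∂π_I/∂q_I = 175/2 - 3q_I = 0, giving q_I = 175/6.
Then q_M = (123 - 3·(175/6))/6 = 71/12.
Price P = 154 - 3·(421/12) = 195/4.
Ionix's profit: (195/4 - 5)·(175/6) - 726 = 550.0417.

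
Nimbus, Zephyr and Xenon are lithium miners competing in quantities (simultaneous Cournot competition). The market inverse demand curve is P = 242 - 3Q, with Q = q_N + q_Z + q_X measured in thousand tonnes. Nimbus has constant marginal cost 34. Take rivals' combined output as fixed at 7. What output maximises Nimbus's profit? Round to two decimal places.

With rivals' combined output fixed at 7, Nimbus's profit is π_N = (242 - 3·7 - 3q_N)q_N - (34q_N) = (221 - 3q_N)q_N - (34q_N).
∂π_N/∂q_N = 187 - 6q_N = 0, so q_N = 187/6.

31.17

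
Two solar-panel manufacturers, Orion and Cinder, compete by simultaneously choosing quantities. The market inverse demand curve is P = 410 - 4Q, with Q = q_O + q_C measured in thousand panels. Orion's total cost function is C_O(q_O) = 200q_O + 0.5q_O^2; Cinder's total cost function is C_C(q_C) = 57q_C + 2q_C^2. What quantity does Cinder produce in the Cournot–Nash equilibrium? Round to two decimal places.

25.40

Orion's profit: π_O = (410 - 4Q)q_O - (200q_O + (1/2)q_O²). Setting ∂π_O/∂q_O = 0: 210 - 9q_O - 4(q_C) = 0.
Cinder's profit: π_C = (410 - 4Q)q_C - (57q_C + 2q_C²). Setting ∂π_C/∂q_C = 0: 353 - 12q_C - 4(q_O) = 0.
Rearranging gives the reaction functions q_O = (210 - 4q_C)/9 and q_C = (353 - 4q_O)/12.
Substituting one into the other gives q_O = 277/23 and q_C = 25.4022.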